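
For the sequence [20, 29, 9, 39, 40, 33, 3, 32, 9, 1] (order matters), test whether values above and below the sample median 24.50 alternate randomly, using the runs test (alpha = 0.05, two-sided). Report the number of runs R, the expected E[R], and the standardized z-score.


Step 1: Compute median = 24.50; label A = above, B = below.
Labels in order: BABAAABABB  (n_A = 5, n_B = 5)
Step 2: Count runs R = 7.
Step 3: Under H0 (random ordering), E[R] = 2*n_A*n_B/(n_A+n_B) + 1 = 2*5*5/10 + 1 = 6.0000.
        Var[R] = 2*n_A*n_B*(2*n_A*n_B - n_A - n_B) / ((n_A+n_B)^2 * (n_A+n_B-1)) = 2000/900 = 2.2222.
        SD[R] = 1.4907.
Step 4: Continuity-corrected z = (R - 0.5 - E[R]) / SD[R] = (7 - 0.5 - 6.0000) / 1.4907 = 0.3354.
Step 5: Two-sided p-value via normal approximation = 2*(1 - Phi(|z|)) = 0.737316.
Step 6: alpha = 0.05. fail to reject H0.

R = 7, z = 0.3354, p = 0.737316, fail to reject H0.


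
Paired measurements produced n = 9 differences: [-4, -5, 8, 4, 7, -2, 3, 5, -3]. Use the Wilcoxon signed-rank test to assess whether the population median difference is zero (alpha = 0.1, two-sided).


Step 1: Drop any zero differences (none here) and take |d_i|.
|d| = [4, 5, 8, 4, 7, 2, 3, 5, 3]
Step 2: Midrank |d_i| (ties get averaged ranks).
ranks: |4|->4.5, |5|->6.5, |8|->9, |4|->4.5, |7|->8, |2|->1, |3|->2.5, |5|->6.5, |3|->2.5
Step 3: Attach original signs; sum ranks with positive sign and with negative sign.
W+ = 9 + 4.5 + 8 + 2.5 + 6.5 = 30.5
W- = 4.5 + 6.5 + 1 + 2.5 = 14.5
(Check: W+ + W- = 45 should equal n(n+1)/2 = 45.)
Step 4: Test statistic W = min(W+, W-) = 14.5.
Step 5: Ties in |d|, so use the tie-corrected normal approximation.
        E[W] = n(n+1)/4 = 9*10/4 = 22.5.
        Tie groups: |d|=3 (t=2), |d|=4 (t=2), |d|=5 (t=2); sum(t^3 - t) = 18.
        Var[W] = n(n+1)(2n+1)/24 - sum(t^3-t)/48 = 1710/24 - 18/48 = 70.875.
        z = (W - E[W]) / sqrt(Var[W]) = (14.5 - 22.5) / 8.4187 = -0.9503.
        Two-sided p = 2*Phi(z) = 0.341979.
Step 6: alpha = 0.1. fail to reject H0.

W+ = 30.5, W- = 14.5, W = min = 14.5, p = 0.341979, fail to reject H0.


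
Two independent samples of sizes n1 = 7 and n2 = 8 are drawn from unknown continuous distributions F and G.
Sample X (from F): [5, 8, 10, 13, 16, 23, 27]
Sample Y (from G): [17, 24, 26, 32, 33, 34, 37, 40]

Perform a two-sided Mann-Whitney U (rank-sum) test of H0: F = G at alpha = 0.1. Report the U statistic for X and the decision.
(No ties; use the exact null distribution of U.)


Step 1: Combine and sort all 15 observations; assign midranks.
sorted (value, group): (5,X), (8,X), (10,X), (13,X), (16,X), (17,Y), (23,X), (24,Y), (26,Y), (27,X), (32,Y), (33,Y), (34,Y), (37,Y), (40,Y)
ranks: 5->1, 8->2, 10->3, 13->4, 16->5, 17->6, 23->7, 24->8, 26->9, 27->10, 32->11, 33->12, 34->13, 37->14, 40->15
Step 2: Rank sum for X: R1 = 1 + 2 + 3 + 4 + 5 + 7 + 10 = 32.
Step 3: U_X = R1 - n1(n1+1)/2 = 32 - 7*8/2 = 32 - 28 = 4.
       U_Y = n1*n2 - U_X = 56 - 4 = 52.
Step 4: No ties, so the exact null distribution of U (based on enumerating the C(15,7) = 6435 equally likely rank assignments) gives the two-sided p-value.
Step 5: p-value = 0.003730; compare to alpha = 0.1. reject H0.

U_X = 4, p = 0.003730, reject H0 at alpha = 0.1.


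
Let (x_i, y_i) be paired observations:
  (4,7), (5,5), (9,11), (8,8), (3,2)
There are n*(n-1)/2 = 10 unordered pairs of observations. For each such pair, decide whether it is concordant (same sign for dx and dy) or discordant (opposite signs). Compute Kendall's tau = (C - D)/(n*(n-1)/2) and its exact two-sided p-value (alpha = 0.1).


Step 1: Enumerate the 10 unordered pairs (i,j) with i<j and classify each by sign(x_j-x_i) * sign(y_j-y_i).
  (1,2):dx=+1,dy=-2->D; (1,3):dx=+5,dy=+4->C; (1,4):dx=+4,dy=+1->C; (1,5):dx=-1,dy=-5->C
  (2,3):dx=+4,dy=+6->C; (2,4):dx=+3,dy=+3->C; (2,5):dx=-2,dy=-3->C; (3,4):dx=-1,dy=-3->C
  (3,5):dx=-6,dy=-9->C; (4,5):dx=-5,dy=-6->C
Step 2: C = 9, D = 1, total pairs = 10.
Step 3: tau = (C - D)/(n(n-1)/2) = (9 - 1)/10 = 0.800000.
Step 4: Exact two-sided p-value (enumerate n! = 120 permutations of y under H0): p = 0.083333.
Step 5: alpha = 0.1. reject H0.

tau_b = 0.8000 (C=9, D=1), p = 0.083333, reject H0.


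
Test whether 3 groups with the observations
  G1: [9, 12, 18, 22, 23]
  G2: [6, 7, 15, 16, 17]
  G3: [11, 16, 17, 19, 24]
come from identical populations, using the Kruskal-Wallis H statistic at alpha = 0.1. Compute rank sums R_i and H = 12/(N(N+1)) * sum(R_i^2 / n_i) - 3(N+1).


Step 1: Combine all N = 15 observations and assign midranks.
sorted (value, group, rank): (6,G2,1), (7,G2,2), (9,G1,3), (11,G3,4), (12,G1,5), (15,G2,6), (16,G2,7.5), (16,G3,7.5), (17,G2,9.5), (17,G3,9.5), (18,G1,11), (19,G3,12), (22,G1,13), (23,G1,14), (24,G3,15)
Step 2: Sum ranks within each group.
R_1 = 46 (n_1 = 5)
R_2 = 26 (n_2 = 5)
R_3 = 48 (n_3 = 5)
Step 3: H = 12/(N(N+1)) * sum(R_i^2/n_i) - 3(N+1)
     = 12/(15*16) * (46^2/5 + 26^2/5 + 48^2/5) - 3*16
     = 0.050000 * 1019.2 - 48
     = 2.960000.
Step 4: Ties present; correction factor C = 1 - 12/(15^3 - 15) = 0.996429. Corrected H = 2.960000 / 0.996429 = 2.970609.
Step 5: Under H0, H ~ chi^2(2); p-value = 0.226433.
Step 6: alpha = 0.1. fail to reject H0.

H = 2.9706, df = 2, p = 0.226433, fail to reject H0.


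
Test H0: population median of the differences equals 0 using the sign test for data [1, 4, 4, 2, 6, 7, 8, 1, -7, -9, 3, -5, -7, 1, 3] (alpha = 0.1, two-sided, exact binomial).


Step 1: Discard zero differences. Original n = 15; n_eff = number of nonzero differences = 15.
Nonzero differences (with sign): +1, +4, +4, +2, +6, +7, +8, +1, -7, -9, +3, -5, -7, +1, +3
Step 2: Count signs: positive = 11, negative = 4.
Step 3: Under H0: P(positive) = 0.5, so the number of positives S ~ Bin(15, 0.5).
Step 4: Two-sided exact p-value = sum of Bin(15,0.5) probabilities at or below the observed probability = 0.118469.
Step 5: alpha = 0.1. fail to reject H0.

n_eff = 15, pos = 11, neg = 4, p = 0.118469, fail to reject H0.


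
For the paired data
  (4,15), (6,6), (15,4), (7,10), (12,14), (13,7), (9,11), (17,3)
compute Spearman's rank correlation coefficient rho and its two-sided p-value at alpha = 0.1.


Step 1: Rank x and y separately (midranks; no ties here).
rank(x): 4->1, 6->2, 15->7, 7->3, 12->5, 13->6, 9->4, 17->8
rank(y): 15->8, 6->3, 4->2, 10->5, 14->7, 7->4, 11->6, 3->1
Step 2: d_i = R_x(i) - R_y(i); compute d_i^2.
  (1-8)^2=49, (2-3)^2=1, (7-2)^2=25, (3-5)^2=4, (5-7)^2=4, (6-4)^2=4, (4-6)^2=4, (8-1)^2=49
sum(d^2) = 140.
Step 3: rho = 1 - 6*140 / (8*(8^2 - 1)) = 1 - 840/504 = -0.666667.
Step 4: Under H0, t = rho * sqrt((n-2)/(1-rho^2)) = -2.1909 ~ t(6).
Step 5: Two-sided p-value from the t-distribution with 6 df = 0.070988.
Step 6: alpha = 0.1. reject H0.

rho = -0.6667, p = 0.070988, reject H0 at alpha = 0.1.


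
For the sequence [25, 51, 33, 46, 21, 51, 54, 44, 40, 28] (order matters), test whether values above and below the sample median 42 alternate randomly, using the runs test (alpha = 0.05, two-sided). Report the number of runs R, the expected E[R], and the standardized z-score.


Step 1: Compute median = 42; label A = above, B = below.
Labels in order: BABABAAABB  (n_A = 5, n_B = 5)
Step 2: Count runs R = 7.
Step 3: Under H0 (random ordering), E[R] = 2*n_A*n_B/(n_A+n_B) + 1 = 2*5*5/10 + 1 = 6.0000.
        Var[R] = 2*n_A*n_B*(2*n_A*n_B - n_A - n_B) / ((n_A+n_B)^2 * (n_A+n_B-1)) = 2000/900 = 2.2222.
        SD[R] = 1.4907.
Step 4: Continuity-corrected z = (R - 0.5 - E[R]) / SD[R] = (7 - 0.5 - 6.0000) / 1.4907 = 0.3354.
Step 5: Two-sided p-value via normal approximation = 2*(1 - Phi(|z|)) = 0.737316.
Step 6: alpha = 0.05. fail to reject H0.

R = 7, z = 0.3354, p = 0.737316, fail to reject H0.


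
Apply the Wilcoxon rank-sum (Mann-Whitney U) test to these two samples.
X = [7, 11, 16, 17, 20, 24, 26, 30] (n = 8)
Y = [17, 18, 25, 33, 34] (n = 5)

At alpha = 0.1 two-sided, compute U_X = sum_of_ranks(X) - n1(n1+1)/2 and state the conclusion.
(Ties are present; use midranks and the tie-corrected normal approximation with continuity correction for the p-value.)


Step 1: Combine and sort all 13 observations; assign midranks.
sorted (value, group): (7,X), (11,X), (16,X), (17,X), (17,Y), (18,Y), (20,X), (24,X), (25,Y), (26,X), (30,X), (33,Y), (34,Y)
ranks: 7->1, 11->2, 16->3, 17->4.5, 17->4.5, 18->6, 20->7, 24->8, 25->9, 26->10, 30->11, 33->12, 34->13
Step 2: Rank sum for X: R1 = 1 + 2 + 3 + 4.5 + 7 + 8 + 10 + 11 = 46.5.
Step 3: U_X = R1 - n1(n1+1)/2 = 46.5 - 8*9/2 = 46.5 - 36 = 10.5.
       U_Y = n1*n2 - U_X = 40 - 10.5 = 29.5.
Step 4: Ties are present, so use the tie-corrected normal approximation (with continuity correction) for the p-value.
Step 5: p-value = 0.187076; compare to alpha = 0.1. fail to reject H0.

U_X = 10.5, p = 0.187076, fail to reject H0 at alpha = 0.1.


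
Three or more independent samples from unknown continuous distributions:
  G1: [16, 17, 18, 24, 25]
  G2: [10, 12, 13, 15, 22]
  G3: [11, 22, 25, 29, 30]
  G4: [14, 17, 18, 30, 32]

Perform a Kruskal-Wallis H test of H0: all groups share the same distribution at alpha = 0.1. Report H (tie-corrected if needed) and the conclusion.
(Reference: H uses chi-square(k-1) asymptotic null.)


Step 1: Combine all N = 20 observations and assign midranks.
sorted (value, group, rank): (10,G2,1), (11,G3,2), (12,G2,3), (13,G2,4), (14,G4,5), (15,G2,6), (16,G1,7), (17,G1,8.5), (17,G4,8.5), (18,G1,10.5), (18,G4,10.5), (22,G2,12.5), (22,G3,12.5), (24,G1,14), (25,G1,15.5), (25,G3,15.5), (29,G3,17), (30,G3,18.5), (30,G4,18.5), (32,G4,20)
Step 2: Sum ranks within each group.
R_1 = 55.5 (n_1 = 5)
R_2 = 26.5 (n_2 = 5)
R_3 = 65.5 (n_3 = 5)
R_4 = 62.5 (n_4 = 5)
Step 3: H = 12/(N(N+1)) * sum(R_i^2/n_i) - 3(N+1)
     = 12/(20*21) * (55.5^2/5 + 26.5^2/5 + 65.5^2/5 + 62.5^2/5) - 3*21
     = 0.028571 * 2395.8 - 63
     = 5.451429.
Step 4: Ties present; correction factor C = 1 - 30/(20^3 - 20) = 0.996241. Corrected H = 5.451429 / 0.996241 = 5.472000.
Step 5: Under H0, H ~ chi^2(3); p-value = 0.140323.
Step 6: alpha = 0.1. fail to reject H0.

H = 5.4720, df = 3, p = 0.140323, fail to reject H0.


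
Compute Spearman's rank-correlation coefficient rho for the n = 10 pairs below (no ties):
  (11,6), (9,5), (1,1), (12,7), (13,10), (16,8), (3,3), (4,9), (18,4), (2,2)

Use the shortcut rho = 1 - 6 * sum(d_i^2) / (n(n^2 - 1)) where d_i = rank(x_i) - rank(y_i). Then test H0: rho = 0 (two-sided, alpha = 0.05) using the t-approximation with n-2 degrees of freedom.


Step 1: Rank x and y separately (midranks; no ties here).
rank(x): 11->6, 9->5, 1->1, 12->7, 13->8, 16->9, 3->3, 4->4, 18->10, 2->2
rank(y): 6->6, 5->5, 1->1, 7->7, 10->10, 8->8, 3->3, 9->9, 4->4, 2->2
Step 2: d_i = R_x(i) - R_y(i); compute d_i^2.
  (6-6)^2=0, (5-5)^2=0, (1-1)^2=0, (7-7)^2=0, (8-10)^2=4, (9-8)^2=1, (3-3)^2=0, (4-9)^2=25, (10-4)^2=36, (2-2)^2=0
sum(d^2) = 66.
Step 3: rho = 1 - 6*66 / (10*(10^2 - 1)) = 1 - 396/990 = 0.600000.
Step 4: Under H0, t = rho * sqrt((n-2)/(1-rho^2)) = 2.1213 ~ t(8).
Step 5: Two-sided p-value from the t-distribution with 8 df = 0.066688.
Step 6: alpha = 0.05. fail to reject H0.

rho = 0.6000, p = 0.066688, fail to reject H0 at alpha = 0.05.


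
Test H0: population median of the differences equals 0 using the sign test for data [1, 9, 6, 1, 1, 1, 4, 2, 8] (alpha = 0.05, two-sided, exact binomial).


Step 1: Discard zero differences. Original n = 9; n_eff = number of nonzero differences = 9.
Nonzero differences (with sign): +1, +9, +6, +1, +1, +1, +4, +2, +8
Step 2: Count signs: positive = 9, negative = 0.
Step 3: Under H0: P(positive) = 0.5, so the number of positives S ~ Bin(9, 0.5).
Step 4: Two-sided exact p-value = sum of Bin(9,0.5) probabilities at or below the observed probability = 0.003906.
Step 5: alpha = 0.05. reject H0.

n_eff = 9, pos = 9, neg = 0, p = 0.003906, reject H0.


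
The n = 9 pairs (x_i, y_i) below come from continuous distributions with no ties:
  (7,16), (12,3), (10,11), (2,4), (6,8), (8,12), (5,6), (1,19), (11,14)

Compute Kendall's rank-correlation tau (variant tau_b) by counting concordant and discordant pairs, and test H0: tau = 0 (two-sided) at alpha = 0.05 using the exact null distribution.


Step 1: Enumerate the 36 unordered pairs (i,j) with i<j and classify each by sign(x_j-x_i) * sign(y_j-y_i).
  (1,2):dx=+5,dy=-13->D; (1,3):dx=+3,dy=-5->D; (1,4):dx=-5,dy=-12->C; (1,5):dx=-1,dy=-8->C
  (1,6):dx=+1,dy=-4->D; (1,7):dx=-2,dy=-10->C; (1,8):dx=-6,dy=+3->D; (1,9):dx=+4,dy=-2->D
  (2,3):dx=-2,dy=+8->D; (2,4):dx=-10,dy=+1->D; (2,5):dx=-6,dy=+5->D; (2,6):dx=-4,dy=+9->D
  (2,7):dx=-7,dy=+3->D; (2,8):dx=-11,dy=+16->D; (2,9):dx=-1,dy=+11->D; (3,4):dx=-8,dy=-7->C
  (3,5):dx=-4,dy=-3->C; (3,6):dx=-2,dy=+1->D; (3,7):dx=-5,dy=-5->C; (3,8):dx=-9,dy=+8->D
  (3,9):dx=+1,dy=+3->C; (4,5):dx=+4,dy=+4->C; (4,6):dx=+6,dy=+8->C; (4,7):dx=+3,dy=+2->C
  (4,8):dx=-1,dy=+15->D; (4,9):dx=+9,dy=+10->C; (5,6):dx=+2,dy=+4->C; (5,7):dx=-1,dy=-2->C
  (5,8):dx=-5,dy=+11->D; (5,9):dx=+5,dy=+6->C; (6,7):dx=-3,dy=-6->C; (6,8):dx=-7,dy=+7->D
  (6,9):dx=+3,dy=+2->C; (7,8):dx=-4,dy=+13->D; (7,9):dx=+6,dy=+8->C; (8,9):dx=+10,dy=-5->D
Step 2: C = 17, D = 19, total pairs = 36.
Step 3: tau = (C - D)/(n(n-1)/2) = (17 - 19)/36 = -0.055556.
Step 4: Exact two-sided p-value (enumerate n! = 362880 permutations of y under H0): p = 0.919455.
Step 5: alpha = 0.05. fail to reject H0.

tau_b = -0.0556 (C=17, D=19), p = 0.919455, fail to reject H0.


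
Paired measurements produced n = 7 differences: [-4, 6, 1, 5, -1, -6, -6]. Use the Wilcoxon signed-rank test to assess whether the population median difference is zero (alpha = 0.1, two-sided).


Step 1: Drop any zero differences (none here) and take |d_i|.
|d| = [4, 6, 1, 5, 1, 6, 6]
Step 2: Midrank |d_i| (ties get averaged ranks).
ranks: |4|->3, |6|->6, |1|->1.5, |5|->4, |1|->1.5, |6|->6, |6|->6
Step 3: Attach original signs; sum ranks with positive sign and with negative sign.
W+ = 6 + 1.5 + 4 = 11.5
W- = 3 + 1.5 + 6 + 6 = 16.5
(Check: W+ + W- = 28 should equal n(n+1)/2 = 28.)
Step 4: Test statistic W = min(W+, W-) = 11.5.
Step 5: Ties in |d|, so use the tie-corrected normal approximation.
        E[W] = n(n+1)/4 = 7*8/4 = 14.
        Tie groups: |d|=1 (t=2), |d|=6 (t=3); sum(t^3 - t) = 30.
        Var[W] = n(n+1)(2n+1)/24 - sum(t^3-t)/48 = 840/24 - 30/48 = 34.375.
        z = (W - E[W]) / sqrt(Var[W]) = (11.5 - 14) / 5.8630 = -0.4264.
        Two-sided p = 2*Phi(z) = 0.669815.
Step 6: alpha = 0.1. fail to reject H0.

W+ = 11.5, W- = 16.5, W = min = 11.5, p = 0.669815, fail to reject H0.


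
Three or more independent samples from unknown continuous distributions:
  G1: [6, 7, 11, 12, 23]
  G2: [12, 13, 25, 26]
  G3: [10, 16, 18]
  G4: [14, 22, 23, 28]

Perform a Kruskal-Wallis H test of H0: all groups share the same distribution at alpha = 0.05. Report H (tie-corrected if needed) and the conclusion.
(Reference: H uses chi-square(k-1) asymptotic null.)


Step 1: Combine all N = 16 observations and assign midranks.
sorted (value, group, rank): (6,G1,1), (7,G1,2), (10,G3,3), (11,G1,4), (12,G1,5.5), (12,G2,5.5), (13,G2,7), (14,G4,8), (16,G3,9), (18,G3,10), (22,G4,11), (23,G1,12.5), (23,G4,12.5), (25,G2,14), (26,G2,15), (28,G4,16)
Step 2: Sum ranks within each group.
R_1 = 25 (n_1 = 5)
R_2 = 41.5 (n_2 = 4)
R_3 = 22 (n_3 = 3)
R_4 = 47.5 (n_4 = 4)
Step 3: H = 12/(N(N+1)) * sum(R_i^2/n_i) - 3(N+1)
     = 12/(16*17) * (25^2/5 + 41.5^2/4 + 22^2/3 + 47.5^2/4) - 3*17
     = 0.044118 * 1280.96 - 51
     = 5.512868.
Step 4: Ties present; correction factor C = 1 - 12/(16^3 - 16) = 0.997059. Corrected H = 5.512868 / 0.997059 = 5.529130.
Step 5: Under H0, H ~ chi^2(3); p-value = 0.136907.
Step 6: alpha = 0.05. fail to reject H0.

H = 5.5291, df = 3, p = 0.136907, fail to reject H0.


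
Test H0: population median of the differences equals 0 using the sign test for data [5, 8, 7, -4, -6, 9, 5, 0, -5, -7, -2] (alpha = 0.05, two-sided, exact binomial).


Step 1: Discard zero differences. Original n = 11; n_eff = number of nonzero differences = 10.
Nonzero differences (with sign): +5, +8, +7, -4, -6, +9, +5, -5, -7, -2
Step 2: Count signs: positive = 5, negative = 5.
Step 3: Under H0: P(positive) = 0.5, so the number of positives S ~ Bin(10, 0.5).
Step 4: Two-sided exact p-value = sum of Bin(10,0.5) probabilities at or below the observed probability = 1.000000.
Step 5: alpha = 0.05. fail to reject H0.

n_eff = 10, pos = 5, neg = 5, p = 1.000000, fail to reject H0.


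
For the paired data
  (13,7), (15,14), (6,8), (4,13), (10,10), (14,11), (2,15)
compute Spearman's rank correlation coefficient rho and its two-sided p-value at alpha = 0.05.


Step 1: Rank x and y separately (midranks; no ties here).
rank(x): 13->5, 15->7, 6->3, 4->2, 10->4, 14->6, 2->1
rank(y): 7->1, 14->6, 8->2, 13->5, 10->3, 11->4, 15->7
Step 2: d_i = R_x(i) - R_y(i); compute d_i^2.
  (5-1)^2=16, (7-6)^2=1, (3-2)^2=1, (2-5)^2=9, (4-3)^2=1, (6-4)^2=4, (1-7)^2=36
sum(d^2) = 68.
Step 3: rho = 1 - 6*68 / (7*(7^2 - 1)) = 1 - 408/336 = -0.214286.
Step 4: Under H0, t = rho * sqrt((n-2)/(1-rho^2)) = -0.4906 ~ t(5).
Step 5: Two-sided p-value from the t-distribution with 5 df = 0.644512.
Step 6: alpha = 0.05. fail to reject H0.

rho = -0.2143, p = 0.644512, fail to reject H0 at alpha = 0.05.


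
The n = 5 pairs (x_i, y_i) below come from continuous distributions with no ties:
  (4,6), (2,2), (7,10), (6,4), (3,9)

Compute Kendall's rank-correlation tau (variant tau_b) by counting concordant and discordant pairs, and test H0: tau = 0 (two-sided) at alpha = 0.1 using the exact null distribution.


Step 1: Enumerate the 10 unordered pairs (i,j) with i<j and classify each by sign(x_j-x_i) * sign(y_j-y_i).
  (1,2):dx=-2,dy=-4->C; (1,3):dx=+3,dy=+4->C; (1,4):dx=+2,dy=-2->D; (1,5):dx=-1,dy=+3->D
  (2,3):dx=+5,dy=+8->C; (2,4):dx=+4,dy=+2->C; (2,5):dx=+1,dy=+7->C; (3,4):dx=-1,dy=-6->C
  (3,5):dx=-4,dy=-1->C; (4,5):dx=-3,dy=+5->D
Step 2: C = 7, D = 3, total pairs = 10.
Step 3: tau = (C - D)/(n(n-1)/2) = (7 - 3)/10 = 0.400000.
Step 4: Exact two-sided p-value (enumerate n! = 120 permutations of y under H0): p = 0.483333.
Step 5: alpha = 0.1. fail to reject H0.

tau_b = 0.4000 (C=7, D=3), p = 0.483333, fail to reject H0.


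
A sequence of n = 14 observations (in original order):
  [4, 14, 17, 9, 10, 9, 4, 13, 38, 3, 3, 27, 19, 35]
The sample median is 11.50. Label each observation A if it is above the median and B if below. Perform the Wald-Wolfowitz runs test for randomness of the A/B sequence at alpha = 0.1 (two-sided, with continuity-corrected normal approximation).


Step 1: Compute median = 11.50; label A = above, B = below.
Labels in order: BAABBBBAABBAAA  (n_A = 7, n_B = 7)
Step 2: Count runs R = 6.
Step 3: Under H0 (random ordering), E[R] = 2*n_A*n_B/(n_A+n_B) + 1 = 2*7*7/14 + 1 = 8.0000.
        Var[R] = 2*n_A*n_B*(2*n_A*n_B - n_A - n_B) / ((n_A+n_B)^2 * (n_A+n_B-1)) = 8232/2548 = 3.2308.
        SD[R] = 1.7974.
Step 4: Continuity-corrected z = (R + 0.5 - E[R]) / SD[R] = (6 + 0.5 - 8.0000) / 1.7974 = -0.8345.
Step 5: Two-sided p-value via normal approximation = 2*(1 - Phi(|z|)) = 0.403986.
Step 6: alpha = 0.1. fail to reject H0.

R = 6, z = -0.8345, p = 0.403986, fail to reject H0.


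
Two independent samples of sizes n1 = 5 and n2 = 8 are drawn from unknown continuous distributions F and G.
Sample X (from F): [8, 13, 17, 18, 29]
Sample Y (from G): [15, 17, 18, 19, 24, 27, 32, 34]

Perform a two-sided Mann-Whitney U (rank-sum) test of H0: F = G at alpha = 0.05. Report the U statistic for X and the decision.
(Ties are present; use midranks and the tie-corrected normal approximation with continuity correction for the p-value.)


Step 1: Combine and sort all 13 observations; assign midranks.
sorted (value, group): (8,X), (13,X), (15,Y), (17,X), (17,Y), (18,X), (18,Y), (19,Y), (24,Y), (27,Y), (29,X), (32,Y), (34,Y)
ranks: 8->1, 13->2, 15->3, 17->4.5, 17->4.5, 18->6.5, 18->6.5, 19->8, 24->9, 27->10, 29->11, 32->12, 34->13
Step 2: Rank sum for X: R1 = 1 + 2 + 4.5 + 6.5 + 11 = 25.
Step 3: U_X = R1 - n1(n1+1)/2 = 25 - 5*6/2 = 25 - 15 = 10.
       U_Y = n1*n2 - U_X = 40 - 10 = 30.
Step 4: Ties are present, so use the tie-corrected normal approximation (with continuity correction) for the p-value.
Step 5: p-value = 0.163169; compare to alpha = 0.05. fail to reject H0.

U_X = 10, p = 0.163169, fail to reject H0 at alpha = 0.05.


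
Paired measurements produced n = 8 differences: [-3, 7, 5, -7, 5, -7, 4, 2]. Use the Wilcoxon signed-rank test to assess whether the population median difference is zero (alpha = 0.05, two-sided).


Step 1: Drop any zero differences (none here) and take |d_i|.
|d| = [3, 7, 5, 7, 5, 7, 4, 2]
Step 2: Midrank |d_i| (ties get averaged ranks).
ranks: |3|->2, |7|->7, |5|->4.5, |7|->7, |5|->4.5, |7|->7, |4|->3, |2|->1
Step 3: Attach original signs; sum ranks with positive sign and with negative sign.
W+ = 7 + 4.5 + 4.5 + 3 + 1 = 20
W- = 2 + 7 + 7 = 16
(Check: W+ + W- = 36 should equal n(n+1)/2 = 36.)
Step 4: Test statistic W = min(W+, W-) = 16.
Step 5: Ties in |d|, so use the tie-corrected normal approximation.
        E[W] = n(n+1)/4 = 8*9/4 = 18.
        Tie groups: |d|=5 (t=2), |d|=7 (t=3); sum(t^3 - t) = 30.
        Var[W] = n(n+1)(2n+1)/24 - sum(t^3-t)/48 = 1224/24 - 30/48 = 50.375.
        z = (W - E[W]) / sqrt(Var[W]) = (16 - 18) / 7.0975 = -0.2818.
        Two-sided p = 2*Phi(z) = 0.778106.
Step 6: alpha = 0.05. fail to reject H0.

W+ = 20, W- = 16, W = min = 16, p = 0.778106, fail to reject H0.


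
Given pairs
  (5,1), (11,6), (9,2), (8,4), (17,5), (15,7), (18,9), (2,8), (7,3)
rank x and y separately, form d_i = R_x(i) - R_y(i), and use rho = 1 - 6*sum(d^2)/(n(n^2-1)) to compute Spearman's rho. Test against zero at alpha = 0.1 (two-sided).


Step 1: Rank x and y separately (midranks; no ties here).
rank(x): 5->2, 11->6, 9->5, 8->4, 17->8, 15->7, 18->9, 2->1, 7->3
rank(y): 1->1, 6->6, 2->2, 4->4, 5->5, 7->7, 9->9, 8->8, 3->3
Step 2: d_i = R_x(i) - R_y(i); compute d_i^2.
  (2-1)^2=1, (6-6)^2=0, (5-2)^2=9, (4-4)^2=0, (8-5)^2=9, (7-7)^2=0, (9-9)^2=0, (1-8)^2=49, (3-3)^2=0
sum(d^2) = 68.
Step 3: rho = 1 - 6*68 / (9*(9^2 - 1)) = 1 - 408/720 = 0.433333.
Step 4: Under H0, t = rho * sqrt((n-2)/(1-rho^2)) = 1.2721 ~ t(7).
Step 5: Two-sided p-value from the t-distribution with 7 df = 0.243952.
Step 6: alpha = 0.1. fail to reject H0.

rho = 0.4333, p = 0.243952, fail to reject H0 at alpha = 0.1.


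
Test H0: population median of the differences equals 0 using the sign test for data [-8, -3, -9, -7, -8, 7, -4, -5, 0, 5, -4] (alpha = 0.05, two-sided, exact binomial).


Step 1: Discard zero differences. Original n = 11; n_eff = number of nonzero differences = 10.
Nonzero differences (with sign): -8, -3, -9, -7, -8, +7, -4, -5, +5, -4
Step 2: Count signs: positive = 2, negative = 8.
Step 3: Under H0: P(positive) = 0.5, so the number of positives S ~ Bin(10, 0.5).
Step 4: Two-sided exact p-value = sum of Bin(10,0.5) probabilities at or below the observed probability = 0.109375.
Step 5: alpha = 0.05. fail to reject H0.

n_eff = 10, pos = 2, neg = 8, p = 0.109375, fail to reject H0.


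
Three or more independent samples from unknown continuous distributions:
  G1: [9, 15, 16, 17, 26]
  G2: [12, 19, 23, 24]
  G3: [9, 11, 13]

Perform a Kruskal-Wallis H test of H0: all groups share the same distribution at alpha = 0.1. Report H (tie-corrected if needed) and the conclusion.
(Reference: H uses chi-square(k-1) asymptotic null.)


Step 1: Combine all N = 12 observations and assign midranks.
sorted (value, group, rank): (9,G1,1.5), (9,G3,1.5), (11,G3,3), (12,G2,4), (13,G3,5), (15,G1,6), (16,G1,7), (17,G1,8), (19,G2,9), (23,G2,10), (24,G2,11), (26,G1,12)
Step 2: Sum ranks within each group.
R_1 = 34.5 (n_1 = 5)
R_2 = 34 (n_2 = 4)
R_3 = 9.5 (n_3 = 3)
Step 3: H = 12/(N(N+1)) * sum(R_i^2/n_i) - 3(N+1)
     = 12/(12*13) * (34.5^2/5 + 34^2/4 + 9.5^2/3) - 3*13
     = 0.076923 * 557.133 - 39
     = 3.856410.
Step 4: Ties present; correction factor C = 1 - 6/(12^3 - 12) = 0.996503. Corrected H = 3.856410 / 0.996503 = 3.869942.
Step 5: Under H0, H ~ chi^2(2); p-value = 0.144428.
Step 6: alpha = 0.1. fail to reject H0.

H = 3.8699, df = 2, p = 0.144428, fail to reject H0.


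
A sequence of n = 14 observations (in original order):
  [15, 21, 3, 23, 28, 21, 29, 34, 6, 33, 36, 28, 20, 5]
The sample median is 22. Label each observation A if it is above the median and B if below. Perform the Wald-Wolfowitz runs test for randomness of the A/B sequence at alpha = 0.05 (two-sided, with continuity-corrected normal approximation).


Step 1: Compute median = 22; label A = above, B = below.
Labels in order: BBBAABAABAAABB  (n_A = 7, n_B = 7)
Step 2: Count runs R = 7.
Step 3: Under H0 (random ordering), E[R] = 2*n_A*n_B/(n_A+n_B) + 1 = 2*7*7/14 + 1 = 8.0000.
        Var[R] = 2*n_A*n_B*(2*n_A*n_B - n_A - n_B) / ((n_A+n_B)^2 * (n_A+n_B-1)) = 8232/2548 = 3.2308.
        SD[R] = 1.7974.
Step 4: Continuity-corrected z = (R + 0.5 - E[R]) / SD[R] = (7 + 0.5 - 8.0000) / 1.7974 = -0.2782.
Step 5: Two-sided p-value via normal approximation = 2*(1 - Phi(|z|)) = 0.780879.
Step 6: alpha = 0.05. fail to reject H0.

R = 7, z = -0.2782, p = 0.780879, fail to reject H0.


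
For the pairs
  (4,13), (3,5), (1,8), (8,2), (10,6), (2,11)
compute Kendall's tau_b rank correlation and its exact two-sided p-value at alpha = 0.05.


Step 1: Enumerate the 15 unordered pairs (i,j) with i<j and classify each by sign(x_j-x_i) * sign(y_j-y_i).
  (1,2):dx=-1,dy=-8->C; (1,3):dx=-3,dy=-5->C; (1,4):dx=+4,dy=-11->D; (1,5):dx=+6,dy=-7->D
  (1,6):dx=-2,dy=-2->C; (2,3):dx=-2,dy=+3->D; (2,4):dx=+5,dy=-3->D; (2,5):dx=+7,dy=+1->C
  (2,6):dx=-1,dy=+6->D; (3,4):dx=+7,dy=-6->D; (3,5):dx=+9,dy=-2->D; (3,6):dx=+1,dy=+3->C
  (4,5):dx=+2,dy=+4->C; (4,6):dx=-6,dy=+9->D; (5,6):dx=-8,dy=+5->D
Step 2: C = 6, D = 9, total pairs = 15.
Step 3: tau = (C - D)/(n(n-1)/2) = (6 - 9)/15 = -0.200000.
Step 4: Exact two-sided p-value (enumerate n! = 720 permutations of y under H0): p = 0.719444.
Step 5: alpha = 0.05. fail to reject H0.

tau_b = -0.2000 (C=6, D=9), p = 0.719444, fail to reject H0.


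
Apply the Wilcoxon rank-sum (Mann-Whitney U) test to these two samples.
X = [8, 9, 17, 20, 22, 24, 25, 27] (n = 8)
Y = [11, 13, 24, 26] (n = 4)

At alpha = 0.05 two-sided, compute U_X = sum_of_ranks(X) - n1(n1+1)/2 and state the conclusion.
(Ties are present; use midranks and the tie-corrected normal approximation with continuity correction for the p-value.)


Step 1: Combine and sort all 12 observations; assign midranks.
sorted (value, group): (8,X), (9,X), (11,Y), (13,Y), (17,X), (20,X), (22,X), (24,X), (24,Y), (25,X), (26,Y), (27,X)
ranks: 8->1, 9->2, 11->3, 13->4, 17->5, 20->6, 22->7, 24->8.5, 24->8.5, 25->10, 26->11, 27->12
Step 2: Rank sum for X: R1 = 1 + 2 + 5 + 6 + 7 + 8.5 + 10 + 12 = 51.5.
Step 3: U_X = R1 - n1(n1+1)/2 = 51.5 - 8*9/2 = 51.5 - 36 = 15.5.
       U_Y = n1*n2 - U_X = 32 - 15.5 = 16.5.
Step 4: Ties are present, so use the tie-corrected normal approximation (with continuity correction) for the p-value.
Step 5: p-value = 1.000000; compare to alpha = 0.05. fail to reject H0.

U_X = 15.5, p = 1.000000, fail to reject H0 at alpha = 0.05.


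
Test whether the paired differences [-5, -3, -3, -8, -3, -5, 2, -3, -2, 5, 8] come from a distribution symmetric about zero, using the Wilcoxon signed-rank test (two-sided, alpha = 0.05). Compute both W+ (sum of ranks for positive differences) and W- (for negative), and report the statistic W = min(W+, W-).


Step 1: Drop any zero differences (none here) and take |d_i|.
|d| = [5, 3, 3, 8, 3, 5, 2, 3, 2, 5, 8]
Step 2: Midrank |d_i| (ties get averaged ranks).
ranks: |5|->8, |3|->4.5, |3|->4.5, |8|->10.5, |3|->4.5, |5|->8, |2|->1.5, |3|->4.5, |2|->1.5, |5|->8, |8|->10.5
Step 3: Attach original signs; sum ranks with positive sign and with negative sign.
W+ = 1.5 + 8 + 10.5 = 20
W- = 8 + 4.5 + 4.5 + 10.5 + 4.5 + 8 + 4.5 + 1.5 = 46
(Check: W+ + W- = 66 should equal n(n+1)/2 = 66.)
Step 4: Test statistic W = min(W+, W-) = 20.
Step 5: Ties in |d|, so use the tie-corrected normal approximation.
        E[W] = n(n+1)/4 = 11*12/4 = 33.
        Tie groups: |d|=2 (t=2), |d|=3 (t=4), |d|=5 (t=3), |d|=8 (t=2); sum(t^3 - t) = 96.
        Var[W] = n(n+1)(2n+1)/24 - sum(t^3-t)/48 = 3036/24 - 96/48 = 124.5.
        z = (W - E[W]) / sqrt(Var[W]) = (20 - 33) / 11.1580 = -1.1651.
        Two-sided p = 2*Phi(z) = 0.243983.
Step 6: alpha = 0.05. fail to reject H0.

W+ = 20, W- = 46, W = min = 20, p = 0.243983, fail to reject H0.


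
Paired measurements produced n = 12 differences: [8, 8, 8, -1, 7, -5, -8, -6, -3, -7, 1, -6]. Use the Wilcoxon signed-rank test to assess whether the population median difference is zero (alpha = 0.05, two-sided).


Step 1: Drop any zero differences (none here) and take |d_i|.
|d| = [8, 8, 8, 1, 7, 5, 8, 6, 3, 7, 1, 6]
Step 2: Midrank |d_i| (ties get averaged ranks).
ranks: |8|->10.5, |8|->10.5, |8|->10.5, |1|->1.5, |7|->7.5, |5|->4, |8|->10.5, |6|->5.5, |3|->3, |7|->7.5, |1|->1.5, |6|->5.5
Step 3: Attach original signs; sum ranks with positive sign and with negative sign.
W+ = 10.5 + 10.5 + 10.5 + 7.5 + 1.5 = 40.5
W- = 1.5 + 4 + 10.5 + 5.5 + 3 + 7.5 + 5.5 = 37.5
(Check: W+ + W- = 78 should equal n(n+1)/2 = 78.)
Step 4: Test statistic W = min(W+, W-) = 37.5.
Step 5: Ties in |d|, so use the tie-corrected normal approximation.
        E[W] = n(n+1)/4 = 12*13/4 = 39.
        Tie groups: |d|=1 (t=2), |d|=6 (t=2), |d|=7 (t=2), |d|=8 (t=4); sum(t^3 - t) = 78.
        Var[W] = n(n+1)(2n+1)/24 - sum(t^3-t)/48 = 3900/24 - 78/48 = 160.875.
        z = (W - E[W]) / sqrt(Var[W]) = (37.5 - 39) / 12.6837 = -0.1183.
        Two-sided p = 2*Phi(z) = 0.905860.
Step 6: alpha = 0.05. fail to reject H0.

W+ = 40.5, W- = 37.5, W = min = 37.5, p = 0.905860, fail to reject H0.


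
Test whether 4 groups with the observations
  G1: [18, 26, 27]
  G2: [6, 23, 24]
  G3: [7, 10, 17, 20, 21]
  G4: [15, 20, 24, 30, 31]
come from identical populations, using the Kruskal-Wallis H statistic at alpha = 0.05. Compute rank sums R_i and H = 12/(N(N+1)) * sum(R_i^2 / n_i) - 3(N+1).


Step 1: Combine all N = 16 observations and assign midranks.
sorted (value, group, rank): (6,G2,1), (7,G3,2), (10,G3,3), (15,G4,4), (17,G3,5), (18,G1,6), (20,G3,7.5), (20,G4,7.5), (21,G3,9), (23,G2,10), (24,G2,11.5), (24,G4,11.5), (26,G1,13), (27,G1,14), (30,G4,15), (31,G4,16)
Step 2: Sum ranks within each group.
R_1 = 33 (n_1 = 3)
R_2 = 22.5 (n_2 = 3)
R_3 = 26.5 (n_3 = 5)
R_4 = 54 (n_4 = 5)
Step 3: H = 12/(N(N+1)) * sum(R_i^2/n_i) - 3(N+1)
     = 12/(16*17) * (33^2/3 + 22.5^2/3 + 26.5^2/5 + 54^2/5) - 3*17
     = 0.044118 * 1255.4 - 51
     = 4.385294.
Step 4: Ties present; correction factor C = 1 - 12/(16^3 - 16) = 0.997059. Corrected H = 4.385294 / 0.997059 = 4.398230.
Step 5: Under H0, H ~ chi^2(3); p-value = 0.221550.
Step 6: alpha = 0.05. fail to reject H0.

H = 4.3982, df = 3, p = 0.221550, fail to reject H0.


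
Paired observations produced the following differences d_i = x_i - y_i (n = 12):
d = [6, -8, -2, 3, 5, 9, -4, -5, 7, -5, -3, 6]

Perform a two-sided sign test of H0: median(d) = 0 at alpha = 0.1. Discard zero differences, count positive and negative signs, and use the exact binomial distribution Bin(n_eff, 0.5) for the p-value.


Step 1: Discard zero differences. Original n = 12; n_eff = number of nonzero differences = 12.
Nonzero differences (with sign): +6, -8, -2, +3, +5, +9, -4, -5, +7, -5, -3, +6
Step 2: Count signs: positive = 6, negative = 6.
Step 3: Under H0: P(positive) = 0.5, so the number of positives S ~ Bin(12, 0.5).
Step 4: Two-sided exact p-value = sum of Bin(12,0.5) probabilities at or below the observed probability = 1.000000.
Step 5: alpha = 0.1. fail to reject H0.

n_eff = 12, pos = 6, neg = 6, p = 1.000000, fail to reject H0.


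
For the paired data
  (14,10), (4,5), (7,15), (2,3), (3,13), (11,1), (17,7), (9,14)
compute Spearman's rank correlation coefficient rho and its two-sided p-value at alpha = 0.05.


Step 1: Rank x and y separately (midranks; no ties here).
rank(x): 14->7, 4->3, 7->4, 2->1, 3->2, 11->6, 17->8, 9->5
rank(y): 10->5, 5->3, 15->8, 3->2, 13->6, 1->1, 7->4, 14->7
Step 2: d_i = R_x(i) - R_y(i); compute d_i^2.
  (7-5)^2=4, (3-3)^2=0, (4-8)^2=16, (1-2)^2=1, (2-6)^2=16, (6-1)^2=25, (8-4)^2=16, (5-7)^2=4
sum(d^2) = 82.
Step 3: rho = 1 - 6*82 / (8*(8^2 - 1)) = 1 - 492/504 = 0.023810.
Step 4: Under H0, t = rho * sqrt((n-2)/(1-rho^2)) = 0.0583 ~ t(6).
Step 5: Two-sided p-value from the t-distribution with 6 df = 0.955374.
Step 6: alpha = 0.05. fail to reject H0.

rho = 0.0238, p = 0.955374, fail to reject H0 at alpha = 0.05.


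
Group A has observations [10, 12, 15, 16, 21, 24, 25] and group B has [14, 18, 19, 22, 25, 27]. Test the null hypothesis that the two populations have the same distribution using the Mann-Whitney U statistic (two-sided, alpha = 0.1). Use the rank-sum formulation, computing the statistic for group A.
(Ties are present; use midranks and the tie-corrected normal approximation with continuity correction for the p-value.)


Step 1: Combine and sort all 13 observations; assign midranks.
sorted (value, group): (10,X), (12,X), (14,Y), (15,X), (16,X), (18,Y), (19,Y), (21,X), (22,Y), (24,X), (25,X), (25,Y), (27,Y)
ranks: 10->1, 12->2, 14->3, 15->4, 16->5, 18->6, 19->7, 21->8, 22->9, 24->10, 25->11.5, 25->11.5, 27->13
Step 2: Rank sum for X: R1 = 1 + 2 + 4 + 5 + 8 + 10 + 11.5 = 41.5.
Step 3: U_X = R1 - n1(n1+1)/2 = 41.5 - 7*8/2 = 41.5 - 28 = 13.5.
       U_Y = n1*n2 - U_X = 42 - 13.5 = 28.5.
Step 4: Ties are present, so use the tie-corrected normal approximation (with continuity correction) for the p-value.
Step 5: p-value = 0.316645; compare to alpha = 0.1. fail to reject H0.

U_X = 13.5, p = 0.316645, fail to reject H0 at alpha = 0.1.


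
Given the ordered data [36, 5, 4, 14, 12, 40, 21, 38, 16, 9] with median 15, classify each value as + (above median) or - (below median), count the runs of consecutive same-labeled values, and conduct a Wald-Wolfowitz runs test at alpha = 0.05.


Step 1: Compute median = 15; label A = above, B = below.
Labels in order: ABBBBAAAAB  (n_A = 5, n_B = 5)
Step 2: Count runs R = 4.
Step 3: Under H0 (random ordering), E[R] = 2*n_A*n_B/(n_A+n_B) + 1 = 2*5*5/10 + 1 = 6.0000.
        Var[R] = 2*n_A*n_B*(2*n_A*n_B - n_A - n_B) / ((n_A+n_B)^2 * (n_A+n_B-1)) = 2000/900 = 2.2222.
        SD[R] = 1.4907.
Step 4: Continuity-corrected z = (R + 0.5 - E[R]) / SD[R] = (4 + 0.5 - 6.0000) / 1.4907 = -1.0062.
Step 5: Two-sided p-value via normal approximation = 2*(1 - Phi(|z|)) = 0.314305.
Step 6: alpha = 0.05. fail to reject H0.

R = 4, z = -1.0062, p = 0.314305, fail to reject H0.


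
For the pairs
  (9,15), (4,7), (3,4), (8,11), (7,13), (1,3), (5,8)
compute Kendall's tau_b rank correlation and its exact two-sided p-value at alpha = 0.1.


Step 1: Enumerate the 21 unordered pairs (i,j) with i<j and classify each by sign(x_j-x_i) * sign(y_j-y_i).
  (1,2):dx=-5,dy=-8->C; (1,3):dx=-6,dy=-11->C; (1,4):dx=-1,dy=-4->C; (1,5):dx=-2,dy=-2->C
  (1,6):dx=-8,dy=-12->C; (1,7):dx=-4,dy=-7->C; (2,3):dx=-1,dy=-3->C; (2,4):dx=+4,dy=+4->C
  (2,5):dx=+3,dy=+6->C; (2,6):dx=-3,dy=-4->C; (2,7):dx=+1,dy=+1->C; (3,4):dx=+5,dy=+7->C
  (3,5):dx=+4,dy=+9->C; (3,6):dx=-2,dy=-1->C; (3,7):dx=+2,dy=+4->C; (4,5):dx=-1,dy=+2->D
  (4,6):dx=-7,dy=-8->C; (4,7):dx=-3,dy=-3->C; (5,6):dx=-6,dy=-10->C; (5,7):dx=-2,dy=-5->C
  (6,7):dx=+4,dy=+5->C
Step 2: C = 20, D = 1, total pairs = 21.
Step 3: tau = (C - D)/(n(n-1)/2) = (20 - 1)/21 = 0.904762.
Step 4: Exact two-sided p-value (enumerate n! = 5040 permutations of y under H0): p = 0.002778.
Step 5: alpha = 0.1. reject H0.

tau_b = 0.9048 (C=20, D=1), p = 0.002778, reject H0.


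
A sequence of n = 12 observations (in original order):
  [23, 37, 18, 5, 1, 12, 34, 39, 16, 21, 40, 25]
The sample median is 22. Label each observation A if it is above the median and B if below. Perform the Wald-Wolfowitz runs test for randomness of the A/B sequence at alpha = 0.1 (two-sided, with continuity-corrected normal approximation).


Step 1: Compute median = 22; label A = above, B = below.
Labels in order: AABBBBAABBAA  (n_A = 6, n_B = 6)
Step 2: Count runs R = 5.
Step 3: Under H0 (random ordering), E[R] = 2*n_A*n_B/(n_A+n_B) + 1 = 2*6*6/12 + 1 = 7.0000.
        Var[R] = 2*n_A*n_B*(2*n_A*n_B - n_A - n_B) / ((n_A+n_B)^2 * (n_A+n_B-1)) = 4320/1584 = 2.7273.
        SD[R] = 1.6514.
Step 4: Continuity-corrected z = (R + 0.5 - E[R]) / SD[R] = (5 + 0.5 - 7.0000) / 1.6514 = -0.9083.
Step 5: Two-sided p-value via normal approximation = 2*(1 - Phi(|z|)) = 0.363722.
Step 6: alpha = 0.1. fail to reject H0.

R = 5, z = -0.9083, p = 0.363722, fail to reject H0.


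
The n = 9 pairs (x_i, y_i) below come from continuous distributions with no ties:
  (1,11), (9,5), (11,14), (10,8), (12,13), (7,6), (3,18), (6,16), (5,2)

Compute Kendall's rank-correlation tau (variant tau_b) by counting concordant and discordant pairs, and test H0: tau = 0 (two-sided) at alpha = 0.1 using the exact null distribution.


Step 1: Enumerate the 36 unordered pairs (i,j) with i<j and classify each by sign(x_j-x_i) * sign(y_j-y_i).
  (1,2):dx=+8,dy=-6->D; (1,3):dx=+10,dy=+3->C; (1,4):dx=+9,dy=-3->D; (1,5):dx=+11,dy=+2->C
  (1,6):dx=+6,dy=-5->D; (1,7):dx=+2,dy=+7->C; (1,8):dx=+5,dy=+5->C; (1,9):dx=+4,dy=-9->D
  (2,3):dx=+2,dy=+9->C; (2,4):dx=+1,dy=+3->C; (2,5):dx=+3,dy=+8->C; (2,6):dx=-2,dy=+1->D
  (2,7):dx=-6,dy=+13->D; (2,8):dx=-3,dy=+11->D; (2,9):dx=-4,dy=-3->C; (3,4):dx=-1,dy=-6->C
  (3,5):dx=+1,dy=-1->D; (3,6):dx=-4,dy=-8->C; (3,7):dx=-8,dy=+4->D; (3,8):dx=-5,dy=+2->D
  (3,9):dx=-6,dy=-12->C; (4,5):dx=+2,dy=+5->C; (4,6):dx=-3,dy=-2->C; (4,7):dx=-7,dy=+10->D
  (4,8):dx=-4,dy=+8->D; (4,9):dx=-5,dy=-6->C; (5,6):dx=-5,dy=-7->C; (5,7):dx=-9,dy=+5->D
  (5,8):dx=-6,dy=+3->D; (5,9):dx=-7,dy=-11->C; (6,7):dx=-4,dy=+12->D; (6,8):dx=-1,dy=+10->D
  (6,9):dx=-2,dy=-4->C; (7,8):dx=+3,dy=-2->D; (7,9):dx=+2,dy=-16->D; (8,9):dx=-1,dy=-14->C
Step 2: C = 18, D = 18, total pairs = 36.
Step 3: tau = (C - D)/(n(n-1)/2) = (18 - 18)/36 = 0.000000.
Step 4: Exact two-sided p-value (enumerate n! = 362880 permutations of y under H0): p = 1.000000.
Step 5: alpha = 0.1. fail to reject H0.

tau_b = 0.0000 (C=18, D=18), p = 1.000000, fail to reject H0.


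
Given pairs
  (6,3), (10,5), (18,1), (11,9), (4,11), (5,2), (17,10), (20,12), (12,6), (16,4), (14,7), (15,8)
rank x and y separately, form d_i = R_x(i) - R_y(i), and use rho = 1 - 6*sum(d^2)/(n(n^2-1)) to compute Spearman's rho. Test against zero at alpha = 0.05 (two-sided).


Step 1: Rank x and y separately (midranks; no ties here).
rank(x): 6->3, 10->4, 18->11, 11->5, 4->1, 5->2, 17->10, 20->12, 12->6, 16->9, 14->7, 15->8
rank(y): 3->3, 5->5, 1->1, 9->9, 11->11, 2->2, 10->10, 12->12, 6->6, 4->4, 7->7, 8->8
Step 2: d_i = R_x(i) - R_y(i); compute d_i^2.
  (3-3)^2=0, (4-5)^2=1, (11-1)^2=100, (5-9)^2=16, (1-11)^2=100, (2-2)^2=0, (10-10)^2=0, (12-12)^2=0, (6-6)^2=0, (9-4)^2=25, (7-7)^2=0, (8-8)^2=0
sum(d^2) = 242.
Step 3: rho = 1 - 6*242 / (12*(12^2 - 1)) = 1 - 1452/1716 = 0.153846.
Step 4: Under H0, t = rho * sqrt((n-2)/(1-rho^2)) = 0.4924 ~ t(10).
Step 5: Two-sided p-value from the t-distribution with 10 df = 0.633091.
Step 6: alpha = 0.05. fail to reject H0.

rho = 0.1538, p = 0.633091, fail to reject H0 at alpha = 0.05.


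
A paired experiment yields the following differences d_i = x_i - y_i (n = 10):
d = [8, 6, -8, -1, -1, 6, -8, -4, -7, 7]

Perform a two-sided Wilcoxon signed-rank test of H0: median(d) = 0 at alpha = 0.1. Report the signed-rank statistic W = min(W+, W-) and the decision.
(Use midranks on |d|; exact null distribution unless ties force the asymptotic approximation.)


Step 1: Drop any zero differences (none here) and take |d_i|.
|d| = [8, 6, 8, 1, 1, 6, 8, 4, 7, 7]
Step 2: Midrank |d_i| (ties get averaged ranks).
ranks: |8|->9, |6|->4.5, |8|->9, |1|->1.5, |1|->1.5, |6|->4.5, |8|->9, |4|->3, |7|->6.5, |7|->6.5
Step 3: Attach original signs; sum ranks with positive sign and with negative sign.
W+ = 9 + 4.5 + 4.5 + 6.5 = 24.5
W- = 9 + 1.5 + 1.5 + 9 + 3 + 6.5 = 30.5
(Check: W+ + W- = 55 should equal n(n+1)/2 = 55.)
Step 4: Test statistic W = min(W+, W-) = 24.5.
Step 5: Ties in |d|, so use the tie-corrected normal approximation.
        E[W] = n(n+1)/4 = 10*11/4 = 27.5.
        Tie groups: |d|=1 (t=2), |d|=6 (t=2), |d|=7 (t=2), |d|=8 (t=3); sum(t^3 - t) = 42.
        Var[W] = n(n+1)(2n+1)/24 - sum(t^3-t)/48 = 2310/24 - 42/48 = 95.375.
        z = (W - E[W]) / sqrt(Var[W]) = (24.5 - 27.5) / 9.7660 = -0.3072.
        Two-sided p = 2*Phi(z) = 0.758700.
Step 6: alpha = 0.1. fail to reject H0.

W+ = 24.5, W- = 30.5, W = min = 24.5, p = 0.758700, fail to reject H0.
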